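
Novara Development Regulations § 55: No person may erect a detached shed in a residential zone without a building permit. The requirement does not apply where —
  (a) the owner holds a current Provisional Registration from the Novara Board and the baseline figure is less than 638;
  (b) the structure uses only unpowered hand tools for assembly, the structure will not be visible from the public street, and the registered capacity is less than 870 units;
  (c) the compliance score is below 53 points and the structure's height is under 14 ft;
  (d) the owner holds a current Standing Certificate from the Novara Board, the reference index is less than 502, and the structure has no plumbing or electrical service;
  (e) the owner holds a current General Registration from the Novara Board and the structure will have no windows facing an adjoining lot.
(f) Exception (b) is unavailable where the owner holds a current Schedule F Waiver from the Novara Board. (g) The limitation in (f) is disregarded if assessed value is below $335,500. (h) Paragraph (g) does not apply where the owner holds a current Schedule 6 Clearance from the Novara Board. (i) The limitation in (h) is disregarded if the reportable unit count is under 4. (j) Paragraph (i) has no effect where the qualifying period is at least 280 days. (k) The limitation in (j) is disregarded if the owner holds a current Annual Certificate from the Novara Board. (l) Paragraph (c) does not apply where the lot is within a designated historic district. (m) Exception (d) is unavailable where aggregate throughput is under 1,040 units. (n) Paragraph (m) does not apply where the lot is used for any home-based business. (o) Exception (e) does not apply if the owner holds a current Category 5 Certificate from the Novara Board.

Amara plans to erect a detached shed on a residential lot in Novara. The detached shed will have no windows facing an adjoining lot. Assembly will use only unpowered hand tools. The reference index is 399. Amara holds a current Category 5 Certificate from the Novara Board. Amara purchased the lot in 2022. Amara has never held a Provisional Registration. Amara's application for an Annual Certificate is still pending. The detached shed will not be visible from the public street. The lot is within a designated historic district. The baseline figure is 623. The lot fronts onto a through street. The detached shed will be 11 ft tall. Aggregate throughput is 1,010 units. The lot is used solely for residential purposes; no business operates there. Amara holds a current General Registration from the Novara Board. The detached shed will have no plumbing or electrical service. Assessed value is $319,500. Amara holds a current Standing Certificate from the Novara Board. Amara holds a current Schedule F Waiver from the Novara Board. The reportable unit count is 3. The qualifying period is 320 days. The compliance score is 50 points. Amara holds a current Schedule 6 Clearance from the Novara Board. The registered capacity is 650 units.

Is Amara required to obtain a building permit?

Exception (a) requires that the owner holds a current Provisional Registration from the Novara Board; but no current Provisional Registration is held, so (a) is unavailable.
All of (b)'s requirements are met (assembly uses only hand tools; the structure will not be visible from the street; the registered capacity is 650 units, less than the 870 units limit). But: (f) is triggered — a current Schedule F Waiver is held. (g) is triggered (assessed value is $319,500, below the $335,500 limit), but is itself disapplied by (h): (h) operates against (g): a current Schedule 6 Clearance is held. (i) is engaged (the reportable unit count is 3, under the 4 limit), but is overridden by (j): (j) is triggered — the qualifying period is 320 days, meeting the 280 days threshold. (k) is inapplicable (no current Annual Certificate is held), so (j) stands. So (b) is unavailable.
Exception (c): the compliance score is 50 points, below the 53 points limit; the structure's height is 11 ft, under the 14 ft limit — every condition holds. Turning to paragraph (l): (l) operates against (c): the lot is in a historic district. (c) is therefore removed.
Exception (d) is satisfied on its face — a current Standing Certificate is held; the reference index is 399, less than the 502 limit; there is no plumbing or electrical service. However, paragraphs (m)–(n) must be considered: (m) operates — aggregate throughput is 1,010 units, under the 1,040 units limit. (n) is inapplicable (the lot is solely residential), so (m) stands. (d) is therefore removed.
Exception (e)'s conditions are all satisfied: a current General Registration is held; no windows face an adjoining lot. However, paragraph (o) must be considered: (o) operates — a current Category 5 Certificate is held. So (e) is unavailable.
No exception applies. The general rule governs.

Yes — Amara must obtain a building permit.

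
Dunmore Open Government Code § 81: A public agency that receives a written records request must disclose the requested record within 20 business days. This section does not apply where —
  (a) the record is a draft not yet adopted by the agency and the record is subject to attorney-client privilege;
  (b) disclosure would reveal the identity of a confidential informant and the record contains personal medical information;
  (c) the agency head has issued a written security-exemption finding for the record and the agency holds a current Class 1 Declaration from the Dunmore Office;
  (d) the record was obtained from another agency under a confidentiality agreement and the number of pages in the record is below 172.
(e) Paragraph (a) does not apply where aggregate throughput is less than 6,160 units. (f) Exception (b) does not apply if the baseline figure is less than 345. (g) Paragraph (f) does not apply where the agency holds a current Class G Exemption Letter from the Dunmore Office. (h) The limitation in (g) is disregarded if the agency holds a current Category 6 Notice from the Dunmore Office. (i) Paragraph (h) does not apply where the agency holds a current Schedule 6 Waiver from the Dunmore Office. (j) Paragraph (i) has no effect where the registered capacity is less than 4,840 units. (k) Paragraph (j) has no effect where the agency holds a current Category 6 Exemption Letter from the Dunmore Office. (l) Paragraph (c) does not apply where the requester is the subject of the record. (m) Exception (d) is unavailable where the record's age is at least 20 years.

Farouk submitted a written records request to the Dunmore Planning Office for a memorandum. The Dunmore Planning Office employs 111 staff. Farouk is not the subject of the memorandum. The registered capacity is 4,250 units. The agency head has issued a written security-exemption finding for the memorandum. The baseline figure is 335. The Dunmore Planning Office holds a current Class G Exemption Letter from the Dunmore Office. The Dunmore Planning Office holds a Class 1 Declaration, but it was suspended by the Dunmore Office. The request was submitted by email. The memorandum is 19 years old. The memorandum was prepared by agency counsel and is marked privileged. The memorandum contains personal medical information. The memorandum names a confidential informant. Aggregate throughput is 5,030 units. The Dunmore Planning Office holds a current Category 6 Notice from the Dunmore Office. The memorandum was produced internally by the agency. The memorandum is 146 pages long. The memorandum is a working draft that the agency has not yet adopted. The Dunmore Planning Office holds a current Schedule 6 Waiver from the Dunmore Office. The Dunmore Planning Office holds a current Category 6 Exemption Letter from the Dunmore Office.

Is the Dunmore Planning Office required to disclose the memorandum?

Exception (a): the memorandum is an unadopted draft; the memorandum is privileged — every condition holds. However, paragraph (e) must be considered: (e) operates against (a): aggregate throughput is 5,030 units, less than the 6,160 units limit. (a) is therefore removed.
Exception (b)'s conditions are all satisfied: the memorandum names a confidential informant; the memorandum contains personal medical information. Under paragraphs (f)–(k): (f) would limit (b) — the baseline figure is 335, less than the 345 limit — but (g) sets (f) aside: (g) operates — a current Class G Exemption Letter is held. (h) would limit (g) — a current Category 6 Notice is held — but (i) sets (h) aside: (i) operates against (h): a current Schedule 6 Waiver is held. (j) operates (the registered capacity is 4,250 units, less than the 4,840 units limit), but yields to (k): (k) operates against (j): a current Category 6 Exemption Letter is held. (b) remains available.
Exception (c) does not apply: the Class 1 Declaration is not current.
Exception (d) does not apply: the memorandum was produced internally.

No — exception (b) applies; the Dunmore Planning Office is not required to disclose the memorandum.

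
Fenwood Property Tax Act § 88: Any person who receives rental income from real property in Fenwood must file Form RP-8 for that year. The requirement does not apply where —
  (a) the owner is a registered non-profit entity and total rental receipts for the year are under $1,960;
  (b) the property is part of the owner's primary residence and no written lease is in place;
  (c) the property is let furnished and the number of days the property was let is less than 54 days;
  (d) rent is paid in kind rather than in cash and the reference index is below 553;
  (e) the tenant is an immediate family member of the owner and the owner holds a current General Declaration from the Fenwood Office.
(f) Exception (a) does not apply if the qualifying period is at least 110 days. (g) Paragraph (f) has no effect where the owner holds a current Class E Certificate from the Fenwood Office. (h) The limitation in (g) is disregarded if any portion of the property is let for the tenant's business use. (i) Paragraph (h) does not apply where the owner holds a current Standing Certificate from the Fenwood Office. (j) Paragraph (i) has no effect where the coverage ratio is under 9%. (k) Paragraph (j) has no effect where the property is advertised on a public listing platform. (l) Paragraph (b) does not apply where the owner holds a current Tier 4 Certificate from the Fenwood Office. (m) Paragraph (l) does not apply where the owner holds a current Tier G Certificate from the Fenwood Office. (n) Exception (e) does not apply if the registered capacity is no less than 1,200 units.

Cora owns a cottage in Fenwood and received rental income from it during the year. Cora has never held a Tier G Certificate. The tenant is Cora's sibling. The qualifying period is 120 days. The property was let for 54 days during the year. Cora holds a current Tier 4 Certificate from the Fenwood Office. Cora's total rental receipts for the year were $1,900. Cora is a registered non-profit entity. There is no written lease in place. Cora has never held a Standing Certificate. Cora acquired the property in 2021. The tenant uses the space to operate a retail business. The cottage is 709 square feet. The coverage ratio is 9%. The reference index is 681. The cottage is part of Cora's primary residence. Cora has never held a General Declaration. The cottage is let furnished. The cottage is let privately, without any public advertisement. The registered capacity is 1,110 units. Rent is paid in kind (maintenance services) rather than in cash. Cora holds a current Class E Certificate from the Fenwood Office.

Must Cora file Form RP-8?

Yes — Cora must file Form RP-8.

Exception (a): Cora is a registered non-profit; total rental receipts for the year are $1,900, under the $1,960 limit — every condition holds. But applying paragraphs (f)–(k): (f) operates against (a): the qualifying period is 120 days, meeting the 110 days threshold. (g) would limit (f) — a current Class E Certificate is held — but (h) sets (g) aside: (h) operates — the space is let for business use. (i), which would lift (h), is not triggered — the Standing Certificate is not current. (a) is therefore removed.
All of (b)'s requirements are met (the cottage is part of the primary residence; there is no written lease). However, paragraphs (l)–(m) must be considered: (l) applies — a current Tier 4 Certificate is held. (m), which would lift (l), is not engaged — no current Tier G Certificate is held. So (b) is unavailable.
Exception (c) does not apply: the number of days the property was let is 54 days, not less than 54 days.
Exception (d) does not apply: the reference index is 681, not below 553.
Exception (e) fails — the General Declaration is not current.
No exception is made out. Cora falls within the general rule.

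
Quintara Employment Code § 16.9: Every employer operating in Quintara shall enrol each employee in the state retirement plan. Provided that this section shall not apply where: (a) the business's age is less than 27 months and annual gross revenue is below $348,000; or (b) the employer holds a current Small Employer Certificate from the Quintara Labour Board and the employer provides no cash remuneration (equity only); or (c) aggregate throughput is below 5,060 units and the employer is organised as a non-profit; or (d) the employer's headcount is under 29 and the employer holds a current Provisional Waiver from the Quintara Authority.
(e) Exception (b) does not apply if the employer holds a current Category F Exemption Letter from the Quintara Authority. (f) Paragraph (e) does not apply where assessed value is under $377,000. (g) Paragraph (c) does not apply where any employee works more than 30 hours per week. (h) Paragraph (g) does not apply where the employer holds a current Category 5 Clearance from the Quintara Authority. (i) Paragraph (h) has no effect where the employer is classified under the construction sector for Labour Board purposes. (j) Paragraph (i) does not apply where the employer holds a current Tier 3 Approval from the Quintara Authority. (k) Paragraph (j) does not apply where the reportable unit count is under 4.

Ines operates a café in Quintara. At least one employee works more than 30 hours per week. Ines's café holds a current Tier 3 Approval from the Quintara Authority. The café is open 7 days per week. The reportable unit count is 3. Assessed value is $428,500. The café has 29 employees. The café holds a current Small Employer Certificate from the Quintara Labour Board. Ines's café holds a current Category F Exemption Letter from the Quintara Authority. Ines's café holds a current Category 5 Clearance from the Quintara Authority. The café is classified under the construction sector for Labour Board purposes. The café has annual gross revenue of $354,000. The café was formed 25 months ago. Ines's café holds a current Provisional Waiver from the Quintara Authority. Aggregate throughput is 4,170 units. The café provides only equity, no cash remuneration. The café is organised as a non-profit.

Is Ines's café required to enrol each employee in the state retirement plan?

Exception (a) does not apply: annual gross revenue is $354,000, not below $348,000.
Exception (b)'s conditions are all satisfied: a current Small Employer Certificate is held; remuneration is equity-only. But applying paragraphs (e)–(f): (e) is engaged — a current Category F Exemption Letter is held. (f), which would lift (e), is not engaged — assessed value is $428,500, not under $377,000. Exception (b) does not apply.
All of (c)'s requirements are met (aggregate throughput is 4,170 units, below the 5,060 units limit; the employer is a non-profit). Turning to paragraphs (g)–(k): (g) operates against (c): at least one employee exceeds 30 hours/week. (h) would limit (g) — a current Category 5 Clearance is held — but (i) sets (h) aside: (i) operates — the café is classified under the construction sector. (j) would limit (i) — a current Tier 3 Approval is held — but (k) sets (j) aside: (k) is triggered — the reportable unit count is 3, under the 4 limit. So (c) is unavailable.
Exception (d) fails — the employer's headcount is 29, not under 29.
None of the exceptions is available; § 16.9 applies in full.

Yes — Ines's café must enrol each employee in the state retirement plan.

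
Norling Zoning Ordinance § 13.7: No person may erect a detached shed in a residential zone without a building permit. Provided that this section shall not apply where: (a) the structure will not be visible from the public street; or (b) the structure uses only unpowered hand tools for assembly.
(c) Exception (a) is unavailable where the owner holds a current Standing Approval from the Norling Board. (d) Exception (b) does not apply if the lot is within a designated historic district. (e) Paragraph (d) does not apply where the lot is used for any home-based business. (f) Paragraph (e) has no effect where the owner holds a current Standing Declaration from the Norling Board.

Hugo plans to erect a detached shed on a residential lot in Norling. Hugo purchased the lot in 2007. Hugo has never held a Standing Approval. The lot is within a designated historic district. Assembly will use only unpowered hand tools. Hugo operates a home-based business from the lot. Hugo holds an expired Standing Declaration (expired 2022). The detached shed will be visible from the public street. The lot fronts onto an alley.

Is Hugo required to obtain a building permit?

Exception (a) does not apply: the structure will be visible from the street.
All of (b)'s requirements are met (assembly uses only hand tools). As to paragraphs (d)–(f): (d) is engaged (the lot is in a historic district), but is set aside by (e): (e) operates against (d): a home-based business operates on the lot. (f) is not engaged (there is no Standing Declaration in force), so (e) stands. Exception (b) stands.

No — exception (b) applies; Hugo does not need a building permit.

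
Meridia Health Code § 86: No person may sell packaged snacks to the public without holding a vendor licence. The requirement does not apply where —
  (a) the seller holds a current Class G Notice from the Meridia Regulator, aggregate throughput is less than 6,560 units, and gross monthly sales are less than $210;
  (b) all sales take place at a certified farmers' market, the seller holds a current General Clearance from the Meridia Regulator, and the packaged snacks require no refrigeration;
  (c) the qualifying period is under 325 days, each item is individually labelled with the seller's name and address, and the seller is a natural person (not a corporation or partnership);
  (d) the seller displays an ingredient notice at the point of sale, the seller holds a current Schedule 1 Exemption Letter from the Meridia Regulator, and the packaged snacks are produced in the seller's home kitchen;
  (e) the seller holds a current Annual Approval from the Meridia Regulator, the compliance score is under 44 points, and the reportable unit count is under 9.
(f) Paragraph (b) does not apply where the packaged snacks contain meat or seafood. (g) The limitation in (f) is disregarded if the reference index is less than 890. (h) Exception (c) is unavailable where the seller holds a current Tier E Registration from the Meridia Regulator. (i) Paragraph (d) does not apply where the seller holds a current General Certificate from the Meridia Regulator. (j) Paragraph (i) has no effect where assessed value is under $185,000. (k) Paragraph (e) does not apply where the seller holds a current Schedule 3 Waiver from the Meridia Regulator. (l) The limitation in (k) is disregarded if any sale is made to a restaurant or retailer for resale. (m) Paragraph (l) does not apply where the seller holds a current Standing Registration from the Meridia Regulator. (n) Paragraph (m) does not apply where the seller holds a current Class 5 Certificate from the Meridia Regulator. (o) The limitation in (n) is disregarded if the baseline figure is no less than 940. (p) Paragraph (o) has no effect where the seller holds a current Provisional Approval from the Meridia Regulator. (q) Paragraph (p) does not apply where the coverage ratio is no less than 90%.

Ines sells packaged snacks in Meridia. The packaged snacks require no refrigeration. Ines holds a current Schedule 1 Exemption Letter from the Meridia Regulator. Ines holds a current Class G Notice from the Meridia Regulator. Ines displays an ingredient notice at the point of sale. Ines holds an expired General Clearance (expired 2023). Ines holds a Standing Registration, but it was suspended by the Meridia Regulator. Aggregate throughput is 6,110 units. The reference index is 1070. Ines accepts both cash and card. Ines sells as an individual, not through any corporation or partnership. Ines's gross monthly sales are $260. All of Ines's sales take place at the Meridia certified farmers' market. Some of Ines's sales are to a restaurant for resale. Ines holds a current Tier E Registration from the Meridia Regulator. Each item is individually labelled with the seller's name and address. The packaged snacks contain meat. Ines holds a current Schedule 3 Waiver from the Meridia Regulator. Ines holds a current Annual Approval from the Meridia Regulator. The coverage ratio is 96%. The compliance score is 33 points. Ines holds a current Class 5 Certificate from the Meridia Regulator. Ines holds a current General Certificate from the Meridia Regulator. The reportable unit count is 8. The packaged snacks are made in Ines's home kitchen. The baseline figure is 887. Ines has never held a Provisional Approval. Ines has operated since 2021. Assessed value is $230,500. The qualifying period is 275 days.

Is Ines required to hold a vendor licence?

Exception (a) requires that gross monthly sales are less than $210; but gross monthly sales are $260, not less than $210, so (a) is unavailable.
Exception (b) does not apply: no current General Clearance is held.
Exception (c) is satisfied on its face — the qualifying period is 275 days, under the 325 days limit; items are individually labelled; the seller is a natural person. However, paragraph (h) must be considered: (h) operates against (c): a current Tier E Registration is held. (c) is therefore removed.
Exception (d) is satisfied on its face — an ingredient notice is displayed; a current Schedule 1 Exemption Letter is held; the packaged snacks are home-kitchen produced. Turning to paragraphs (i)–(j): (i) applies — a current General Certificate is held. (j), which would lift (i), is not engaged — assessed value is $230,500, not under $185,000. So (d) is unavailable.
All of (e)'s requirements are met (a current Annual Approval is held; the compliance score is 33 points, under the 44 points limit; the reportable unit count is 8, under the 9 limit). Applying paragraphs (k)–(q): (k) is engaged (a current Schedule 3 Waiver is held), but is displaced by (l): (l) operates against (k): some sales are to a restaurant for resale. (m) does not operate here (there is no Standing Registration in force), so (l) stands. (e) remains available.

No — exception (e) applies; Ines is not required to hold a vendor licence.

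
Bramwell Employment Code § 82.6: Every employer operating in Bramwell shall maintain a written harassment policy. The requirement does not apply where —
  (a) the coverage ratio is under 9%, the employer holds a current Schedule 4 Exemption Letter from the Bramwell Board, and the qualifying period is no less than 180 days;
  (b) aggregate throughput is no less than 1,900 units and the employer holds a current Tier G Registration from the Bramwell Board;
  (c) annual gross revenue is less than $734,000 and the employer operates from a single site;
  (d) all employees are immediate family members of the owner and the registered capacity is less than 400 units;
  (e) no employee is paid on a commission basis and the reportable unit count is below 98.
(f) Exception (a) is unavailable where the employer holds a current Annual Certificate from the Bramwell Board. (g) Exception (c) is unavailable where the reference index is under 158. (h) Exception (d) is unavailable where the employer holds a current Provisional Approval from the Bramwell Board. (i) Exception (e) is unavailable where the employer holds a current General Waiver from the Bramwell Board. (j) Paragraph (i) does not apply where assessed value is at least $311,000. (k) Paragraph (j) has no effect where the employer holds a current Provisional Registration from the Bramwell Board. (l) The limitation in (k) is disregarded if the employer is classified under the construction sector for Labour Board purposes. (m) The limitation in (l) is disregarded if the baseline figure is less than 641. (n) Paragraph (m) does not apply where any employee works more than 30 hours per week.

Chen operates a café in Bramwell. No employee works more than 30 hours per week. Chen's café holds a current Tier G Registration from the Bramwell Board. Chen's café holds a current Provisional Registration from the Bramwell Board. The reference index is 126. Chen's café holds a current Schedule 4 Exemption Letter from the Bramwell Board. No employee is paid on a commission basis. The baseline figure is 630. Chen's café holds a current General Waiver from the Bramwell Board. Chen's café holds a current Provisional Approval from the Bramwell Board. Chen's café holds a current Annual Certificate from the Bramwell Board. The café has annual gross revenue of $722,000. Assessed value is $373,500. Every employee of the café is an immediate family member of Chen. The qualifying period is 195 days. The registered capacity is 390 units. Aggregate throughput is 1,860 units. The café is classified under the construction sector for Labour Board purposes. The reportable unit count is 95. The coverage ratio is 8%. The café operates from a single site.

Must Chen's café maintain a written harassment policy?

Exception (a): the coverage ratio is 8%, under the 9% limit; a current Schedule 4 Exemption Letter is held; the qualifying period is 195 days, meeting the 180 days threshold — every condition holds. But applying paragraph (f): (f) operates — a current Annual Certificate is held. (a) is therefore removed.
Exception (b) does not apply: aggregate throughput is 1,860 units, short of 1,900 units.
Exception (c): annual gross revenue is $722,000, less than the $734,000 limit; the employer operates from a single site — every condition holds. However, paragraph (g) must be considered: (g) operates against (c): the reference index is 126, under the 158 limit. (c) is therefore removed.
All of (d)'s requirements are met (every employee is an immediate family member; the registered capacity is 390 units, less than the 400 units limit). But: (h) is triggered — a current Provisional Approval is held. Exception (d) does not apply.
Exception (e): no employee is paid on commission; the reportable unit count is 95, below the 98 limit — every condition holds. But applying paragraphs (i)–(n): (i) operates against (e): a current General Waiver is held. (j) is engaged (assessed value is $373,500, meeting the $311,000 threshold), but is itself disapplied by (k): (k) applies — a current Provisional Registration is held. (l) is triggered (the café is classified under the construction sector), but is displaced by (m): (m) operates against (l): the baseline figure is 630, less than the 641 limit. (n) is not triggered (no employee exceeds 30 hours/week), so (m) stands. So (e) is unavailable.
Every exception is unavailable, so the rule governs.

Yes — Chen's café must maintain a written harassment policy.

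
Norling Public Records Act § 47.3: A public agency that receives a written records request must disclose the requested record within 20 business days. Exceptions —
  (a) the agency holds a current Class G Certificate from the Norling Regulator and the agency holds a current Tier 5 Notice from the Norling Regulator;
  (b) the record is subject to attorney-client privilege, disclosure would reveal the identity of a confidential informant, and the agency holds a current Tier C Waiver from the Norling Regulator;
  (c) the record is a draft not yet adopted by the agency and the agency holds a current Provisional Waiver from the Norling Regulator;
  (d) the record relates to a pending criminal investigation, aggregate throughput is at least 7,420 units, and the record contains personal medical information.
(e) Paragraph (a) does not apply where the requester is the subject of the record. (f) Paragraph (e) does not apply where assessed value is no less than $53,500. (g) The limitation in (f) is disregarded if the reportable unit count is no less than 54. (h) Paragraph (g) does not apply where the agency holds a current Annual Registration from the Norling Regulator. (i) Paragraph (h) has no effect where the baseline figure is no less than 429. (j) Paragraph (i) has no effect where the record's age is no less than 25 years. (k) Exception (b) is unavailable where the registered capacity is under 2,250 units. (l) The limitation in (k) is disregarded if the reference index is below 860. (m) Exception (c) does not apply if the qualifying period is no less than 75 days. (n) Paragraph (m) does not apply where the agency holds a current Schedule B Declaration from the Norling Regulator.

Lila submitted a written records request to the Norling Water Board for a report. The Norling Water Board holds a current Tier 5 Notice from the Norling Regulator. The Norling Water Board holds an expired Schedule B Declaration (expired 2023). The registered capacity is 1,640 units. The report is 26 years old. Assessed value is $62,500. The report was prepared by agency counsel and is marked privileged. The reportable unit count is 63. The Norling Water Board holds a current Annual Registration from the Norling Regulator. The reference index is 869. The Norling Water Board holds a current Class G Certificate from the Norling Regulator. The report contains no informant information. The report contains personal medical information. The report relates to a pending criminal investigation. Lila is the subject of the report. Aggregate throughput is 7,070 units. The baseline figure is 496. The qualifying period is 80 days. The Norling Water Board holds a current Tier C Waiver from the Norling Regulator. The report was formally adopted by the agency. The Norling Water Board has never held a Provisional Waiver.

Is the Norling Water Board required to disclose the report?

All of (a)'s requirements are met (a current Class G Certificate is held; a current Tier 5 Notice is held). Under paragraphs (e)–(j): (e) applies (Lila is the subject of the report), but yields to (f): (f) is engaged — assessed value is $62,500, meeting the $53,500 threshold. (g) would limit (f) — the reportable unit count is 63, meeting the 54 threshold — but (h) sets (g) aside: (h) operates — a current Annual Registration is held. (i) would limit (h) — the baseline figure is 496, meeting the 429 threshold — but (j) sets (i) aside: (j) operates against (i): the record's age is 26 years, meeting the 25 years threshold. So (a) applies.
Exception (b) requires that disclosure would reveal the identity of a confidential informant; but the report contains no informant information, so (b) is unavailable.
Exception (c) does not apply: the report has been formally adopted.
Exception (d) requires that aggregate throughput is at least 7,420 units; but aggregate throughput is 7,070 units, short of 7,420 units, so (d) is unavailable.

No — exception (a) applies; the Norling Water Board is not required to disclose the report.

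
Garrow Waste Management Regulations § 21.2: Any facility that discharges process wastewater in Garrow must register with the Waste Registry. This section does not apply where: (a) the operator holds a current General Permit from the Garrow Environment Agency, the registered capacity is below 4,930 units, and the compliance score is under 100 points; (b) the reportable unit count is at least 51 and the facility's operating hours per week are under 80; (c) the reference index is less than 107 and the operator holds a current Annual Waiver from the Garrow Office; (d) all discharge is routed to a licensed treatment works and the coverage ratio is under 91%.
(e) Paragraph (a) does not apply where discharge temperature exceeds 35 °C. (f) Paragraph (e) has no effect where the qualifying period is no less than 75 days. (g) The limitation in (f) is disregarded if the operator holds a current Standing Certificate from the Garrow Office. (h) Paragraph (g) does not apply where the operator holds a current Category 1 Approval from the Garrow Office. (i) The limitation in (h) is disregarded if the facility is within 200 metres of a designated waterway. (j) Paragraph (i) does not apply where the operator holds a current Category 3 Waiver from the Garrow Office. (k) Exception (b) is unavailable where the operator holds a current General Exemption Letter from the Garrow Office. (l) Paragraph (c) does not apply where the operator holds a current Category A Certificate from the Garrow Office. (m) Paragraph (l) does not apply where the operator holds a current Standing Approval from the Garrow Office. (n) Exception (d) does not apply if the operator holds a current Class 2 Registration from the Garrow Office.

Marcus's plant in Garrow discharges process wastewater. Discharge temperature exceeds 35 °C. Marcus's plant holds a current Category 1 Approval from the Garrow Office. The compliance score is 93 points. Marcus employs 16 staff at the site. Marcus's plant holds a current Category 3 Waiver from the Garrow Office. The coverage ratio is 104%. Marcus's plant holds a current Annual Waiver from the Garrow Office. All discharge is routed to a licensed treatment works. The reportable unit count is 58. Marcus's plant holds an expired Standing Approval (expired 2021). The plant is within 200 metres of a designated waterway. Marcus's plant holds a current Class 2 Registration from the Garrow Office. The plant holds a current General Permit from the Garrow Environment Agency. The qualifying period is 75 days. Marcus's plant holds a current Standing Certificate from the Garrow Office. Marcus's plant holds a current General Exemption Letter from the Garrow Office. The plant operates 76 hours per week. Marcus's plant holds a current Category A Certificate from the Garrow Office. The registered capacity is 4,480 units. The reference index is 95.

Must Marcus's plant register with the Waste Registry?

No — exception (a) applies; Marcus's plant is not required to register with the Waste Registry.

All of (a)'s requirements are met (a current General Permit is held; the registered capacity is 4,480 units, below the 4,930 units limit; the compliance score is 93 points, under the 100 points limit). Considering the limiting provisions: (e) applies (discharge temperature exceeds 35 °C), but is itself disapplied by (f): (f) operates against (e): the qualifying period is 75 days, meeting the 75 days threshold. (g) would limit (f) — a current Standing Certificate is held — but (h) sets (g) aside: (h) operates against (g): a current Category 1 Approval is held. (i) would limit (h) — the plant is within 200 m of a designated waterway — but (j) sets (i) aside: (j) operates against (i): a current Category 3 Waiver is held. Exception (a) stands.
Exception (b): the reportable unit count is 58, meeting the 51 threshold; the facility's operating hours per week are 76, under the 80 limit — every condition holds. But: (k) operates against (b): a current General Exemption Letter is held. (b) is therefore removed.
Exception (c)'s conditions are all satisfied: the reference index is 95, less than the 107 limit; a current Annual Waiver is held. But: (l) applies — a current Category A Certificate is held. (m) is inapplicable (there is no Standing Approval in force), so (l) stands. Exception (c) does not apply.
Exception (d) fails — the coverage ratio is 104%, not under 91%.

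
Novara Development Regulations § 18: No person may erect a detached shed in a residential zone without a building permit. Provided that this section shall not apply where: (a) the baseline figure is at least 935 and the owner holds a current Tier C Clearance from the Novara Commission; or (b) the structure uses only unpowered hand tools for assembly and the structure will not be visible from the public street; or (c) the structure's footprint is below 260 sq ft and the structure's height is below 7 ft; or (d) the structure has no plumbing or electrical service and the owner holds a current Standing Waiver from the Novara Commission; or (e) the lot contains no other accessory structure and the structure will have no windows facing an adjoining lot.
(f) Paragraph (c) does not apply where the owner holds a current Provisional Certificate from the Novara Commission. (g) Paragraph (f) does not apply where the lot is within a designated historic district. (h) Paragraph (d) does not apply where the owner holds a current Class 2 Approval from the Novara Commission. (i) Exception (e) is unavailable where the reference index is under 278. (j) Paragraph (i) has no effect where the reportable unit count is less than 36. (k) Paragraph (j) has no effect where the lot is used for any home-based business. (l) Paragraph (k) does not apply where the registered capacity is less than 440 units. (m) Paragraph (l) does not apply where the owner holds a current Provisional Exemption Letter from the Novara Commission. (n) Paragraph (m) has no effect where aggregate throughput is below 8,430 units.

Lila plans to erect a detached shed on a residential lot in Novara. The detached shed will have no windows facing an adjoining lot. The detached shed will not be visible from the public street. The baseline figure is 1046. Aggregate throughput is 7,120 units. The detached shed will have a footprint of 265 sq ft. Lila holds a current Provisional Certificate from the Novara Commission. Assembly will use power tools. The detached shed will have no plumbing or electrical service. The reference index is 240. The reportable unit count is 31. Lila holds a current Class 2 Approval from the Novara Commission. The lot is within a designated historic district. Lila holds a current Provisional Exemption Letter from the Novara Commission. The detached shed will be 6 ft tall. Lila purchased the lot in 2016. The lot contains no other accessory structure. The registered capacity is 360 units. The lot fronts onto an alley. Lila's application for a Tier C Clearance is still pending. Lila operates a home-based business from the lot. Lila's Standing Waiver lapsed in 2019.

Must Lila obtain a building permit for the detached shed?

Exception (a) requires that the owner holds a current Tier C Clearance from the Novara Commission; but there is no Tier C Clearance in force, so (a) is unavailable.
Exception (b) fails — assembly uses power tools.
Exception (c) requires that the structure's footprint is below 260 sq ft; but the structure's footprint is 265 sq ft, not below 260 sq ft, so (c) is unavailable.
Exception (d) requires that the owner holds a current Standing Waiver from the Novara Commission; but the Standing Waiver is not current, so (d) is unavailable.
Exception (e) is satisfied on its face — the lot has no other accessory structure; no windows face an adjoining lot. Considering the limiting provisions: (i) would limit (e) — the reference index is 240, under the 278 limit — but (j) sets (i) aside: (j) operates — the reportable unit count is 31, less than the 36 limit. (k) would limit (j) — a home-based business operates on the lot — but (l) sets (k) aside: (l) is engaged — the registered capacity is 360 units, less than the 440 units limit. (m) operates (a current Provisional Exemption Letter is held), but yields to (n): (n) operates against (m): aggregate throughput is 7,120 units, below the 8,430 units limit. So (e) applies.

No — exception (e) applies; Lila does not need a building permit.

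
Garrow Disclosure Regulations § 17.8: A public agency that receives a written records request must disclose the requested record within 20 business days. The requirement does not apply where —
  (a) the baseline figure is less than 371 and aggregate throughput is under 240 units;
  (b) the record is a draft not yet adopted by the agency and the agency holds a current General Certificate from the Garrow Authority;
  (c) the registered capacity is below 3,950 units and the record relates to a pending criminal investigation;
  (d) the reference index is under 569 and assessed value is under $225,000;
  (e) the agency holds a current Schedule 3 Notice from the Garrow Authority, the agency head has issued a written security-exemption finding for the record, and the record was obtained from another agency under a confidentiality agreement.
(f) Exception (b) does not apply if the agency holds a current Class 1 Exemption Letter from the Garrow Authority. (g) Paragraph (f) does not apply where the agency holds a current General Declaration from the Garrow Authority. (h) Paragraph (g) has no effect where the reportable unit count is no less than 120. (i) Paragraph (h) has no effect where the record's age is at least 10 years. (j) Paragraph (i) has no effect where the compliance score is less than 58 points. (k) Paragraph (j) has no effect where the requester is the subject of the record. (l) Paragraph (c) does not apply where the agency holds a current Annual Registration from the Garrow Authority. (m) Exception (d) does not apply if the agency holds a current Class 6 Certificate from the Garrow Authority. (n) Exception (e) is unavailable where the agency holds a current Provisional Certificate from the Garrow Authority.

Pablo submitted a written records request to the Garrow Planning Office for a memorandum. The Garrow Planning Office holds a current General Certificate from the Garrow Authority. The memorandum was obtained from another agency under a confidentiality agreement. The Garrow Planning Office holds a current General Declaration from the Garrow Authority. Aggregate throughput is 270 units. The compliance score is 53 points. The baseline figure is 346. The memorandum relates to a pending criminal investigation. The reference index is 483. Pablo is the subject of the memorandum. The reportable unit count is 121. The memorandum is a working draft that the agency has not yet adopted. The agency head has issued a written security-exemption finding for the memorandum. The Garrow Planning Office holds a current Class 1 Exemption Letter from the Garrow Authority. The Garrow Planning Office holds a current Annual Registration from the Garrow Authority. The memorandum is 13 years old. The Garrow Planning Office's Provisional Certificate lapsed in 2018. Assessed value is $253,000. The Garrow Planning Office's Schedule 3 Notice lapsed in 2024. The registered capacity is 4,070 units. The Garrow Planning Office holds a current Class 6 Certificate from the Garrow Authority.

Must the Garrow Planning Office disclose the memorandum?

Exception (a) does not apply: aggregate throughput is 270 units, not under 240 units.
Exception (b) is satisfied on its face — the memorandum is an unadopted draft; a current General Certificate is held. As to paragraphs (f)–(k): (f) applies (a current Class 1 Exemption Letter is held), but is overridden by (g): (g) applies — a current General Declaration is held. (h) would limit (g) — the reportable unit count is 121, meeting the 120 threshold — but (i) sets (h) aside: (i) operates against (h): the record's age is 13 years, meeting the 10 years threshold. (j) is engaged (the compliance score is 53 points, less than the 58 points limit), but is displaced by (k): (k) is engaged — Pablo is the subject of the memorandum. (b) remains available.
Exception (c) does not apply: the registered capacity is 4,070 units, not below 3,950 units.
Exception (d) requires that assessed value is under $225,000; but assessed value is $253,000, not under $225,000, so (d) is unavailable.
Exception (e) fails — there is no Schedule 3 Notice in force.

No — exception (b) applies; the Garrow Planning Office is not required to disclose the memorandum.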